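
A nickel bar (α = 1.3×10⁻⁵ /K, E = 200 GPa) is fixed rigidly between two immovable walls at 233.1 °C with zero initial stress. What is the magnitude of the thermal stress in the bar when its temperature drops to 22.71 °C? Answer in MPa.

Fully constrained: the free strain ε = αΔT is blocked, so σ = Eε = EαΔT.
|ΔT| = 210.39 K
σ = 200×10⁹ × 1.3×10⁻⁵ × 210.39 = 5.47×10⁸ Pa

σ = 547 MPa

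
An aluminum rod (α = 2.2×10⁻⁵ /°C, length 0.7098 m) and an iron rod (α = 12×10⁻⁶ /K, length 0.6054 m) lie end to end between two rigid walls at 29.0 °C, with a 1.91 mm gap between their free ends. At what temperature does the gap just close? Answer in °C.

Gap closes when ΔL₁ + ΔL₂ = 1.91 mm = 1.91×10⁻³ m
(α₁L₁ + α₂L₂)ΔT = g
α₁L₁ + α₂L₂ = 2.2×10⁻⁵×0.7098 + 12×10⁻⁶×0.6054 = 2.28804×10⁻⁵ m/K
ΔT = 1.91×10⁻³ / 2.28804×10⁻⁵ = 83.48 K
T = 29.0 + 83.48 = 112.48 °C

T = 112 °C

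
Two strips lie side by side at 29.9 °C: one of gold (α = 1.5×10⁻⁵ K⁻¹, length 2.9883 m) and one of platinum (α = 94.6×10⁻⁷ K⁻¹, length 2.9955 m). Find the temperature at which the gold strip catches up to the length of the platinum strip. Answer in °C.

T = 466.6 °C

Equal length when α₁L₁ΔT − α₂L₂ΔT = L₂ − L₁ = 7.20×10⁻³ m
α₁L₁ = 4.48245×10⁻⁵, α₂L₂ = 2.833743×10⁻⁵ → Δ(αL) = 1.648707×10⁻⁵ m/K
ΔT = 7.20×10⁻³ / 1.648707×10⁻⁵ = 436.706 K, so T = 29.9 + 436.706 = 466.606 °C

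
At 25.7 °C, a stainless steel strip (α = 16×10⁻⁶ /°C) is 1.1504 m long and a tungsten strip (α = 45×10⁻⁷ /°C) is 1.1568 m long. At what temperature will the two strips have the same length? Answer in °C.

L₁(1 + α₁ΔT) = L₂(1 + α₂ΔT) ⇒ ΔT = (L₂ − L₁)/(α₁L₁ − α₂L₂)
L₂ − L₁ = 1.1568 − 1.1504 = 6.40×10⁻³ m
α₁L₁ − α₂L₂ = 16×10⁻⁶×1.1504 − 45×10⁻⁷×1.1568 = 1.32008×10⁻⁵ m/K
ΔT = 6.40×10⁻³ / 1.32008×10⁻⁵ = 484.819 K
T = 25.7 + 484.819 = 510.519 °C

T = 510.5 °C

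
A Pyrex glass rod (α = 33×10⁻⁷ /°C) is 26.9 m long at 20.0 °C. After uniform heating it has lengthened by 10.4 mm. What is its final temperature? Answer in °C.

ΔL = αL₀ΔT ⇒ ΔT = ΔL / (αL₀)
ΔT = 10.4×10⁻³ m / (33×10⁻⁷ × 26.9 m) = 117.16 K
T = 20.0 + 117.16 = 137.16 °C

T = 137 °C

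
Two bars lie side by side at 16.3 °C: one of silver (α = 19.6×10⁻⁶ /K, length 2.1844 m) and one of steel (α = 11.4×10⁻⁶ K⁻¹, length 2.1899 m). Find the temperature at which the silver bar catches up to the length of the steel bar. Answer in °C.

L₁(1 + α₁ΔT) = L₂(1 + α₂ΔT) ⇒ ΔT = (L₂ − L₁)/(α₁L₁ − α₂L₂)
L₂ − L₁ = 2.1899 − 2.1844 = 5.50×10⁻³ m
α₁L₁ − α₂L₂ = 19.6×10⁻⁶×2.1844 − 11.4×10⁻⁶×2.1899 = 1.784938×10⁻⁵ m/K
ΔT = 5.50×10⁻³ / 1.784938×10⁻⁵ = 308.134 K
T = 16.3 + 308.134 = 324.434 °C

T = 324.4 °C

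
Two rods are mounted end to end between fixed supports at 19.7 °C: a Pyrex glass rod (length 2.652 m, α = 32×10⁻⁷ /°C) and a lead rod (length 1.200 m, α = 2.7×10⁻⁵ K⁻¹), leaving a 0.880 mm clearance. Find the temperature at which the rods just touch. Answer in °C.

T = 41.2 °C

Gap closes when ΔL₁ + ΔL₂ = 0.880 mm = 8.80×10⁻⁴ m
(α₁L₁ + α₂L₂)ΔT = g
α₁L₁ + α₂L₂ = 32×10⁻⁷×2.652 + 2.7×10⁻⁵×1.200 = 4.08864×10⁻⁵ m/K
ΔT = 8.80×10⁻⁴ / 4.08864×10⁻⁵ = 21.523 K
T = 19.7 + 21.523 = 41.223 °C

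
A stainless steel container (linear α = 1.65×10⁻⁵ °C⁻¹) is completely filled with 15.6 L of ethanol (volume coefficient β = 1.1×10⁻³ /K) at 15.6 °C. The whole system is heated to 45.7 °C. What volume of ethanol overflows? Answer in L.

The container also expands: β_container ≈ 3α = 4.95×10⁻⁵ /K
Net overflow = V₀(β_liq − 3α_cont)ΔT
β − 3α = 1.10×10⁻³ − 4.95×10⁻⁵ = 1.0505×10⁻³ /K; ΔT = 30.1 K
ΔV = 15.6 × 1.0505×10⁻³ × 30.1 = 0.493 L

0.493 L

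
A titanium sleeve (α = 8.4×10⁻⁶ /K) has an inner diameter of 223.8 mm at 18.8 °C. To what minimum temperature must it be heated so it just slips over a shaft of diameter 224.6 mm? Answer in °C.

T = 444 °C

Required Δd = 224.6 − 223.8 = 0.8 mm
Δd = αd₀ΔT ⇒ ΔT = Δd/(αd₀) = 0.8 / (8.4×10⁻⁶ × 223.8) = 425.55 K
T_min = 18.8 + 425.55 = 444.35 °C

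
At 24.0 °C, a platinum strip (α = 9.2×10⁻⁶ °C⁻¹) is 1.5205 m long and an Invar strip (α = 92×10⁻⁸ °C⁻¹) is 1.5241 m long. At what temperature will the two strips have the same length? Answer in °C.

L₁(1 + α₁ΔT) = L₂(1 + α₂ΔT) ⇒ ΔT = (L₂ − L₁)/(α₁L₁ − α₂L₂)
L₂ − L₁ = 1.5241 − 1.5205 = 3.60×10⁻³ m
α₁L₁ − α₂L₂ = 9.2×10⁻⁶×1.5205 − 92×10⁻⁸×1.5241 = 1.2586428×10⁻⁵ m/K
ΔT = 3.60×10⁻³ / 1.2586428×10⁻⁵ = 286.022 K
T = 24.0 + 286.022 = 310.022 °C

T = 310.0 °C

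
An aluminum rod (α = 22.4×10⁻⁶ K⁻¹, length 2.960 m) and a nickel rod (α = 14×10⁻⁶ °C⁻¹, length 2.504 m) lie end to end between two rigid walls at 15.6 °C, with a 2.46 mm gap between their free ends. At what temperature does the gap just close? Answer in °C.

Gap closes when ΔL₁ + ΔL₂ = 2.46 mm = 2.46×10⁻³ m
(α₁L₁ + α₂L₂)ΔT = g
α₁L₁ + α₂L₂ = 22.4×10⁻⁶×2.960 + 14×10⁻⁶×2.504 = 1.0136×10⁻⁴ m/K
ΔT = 2.46×10⁻³ / 1.0136×10⁻⁴ = 24.270 K
T = 15.6 + 24.270 = 39.870 °C

T = 39.9 °C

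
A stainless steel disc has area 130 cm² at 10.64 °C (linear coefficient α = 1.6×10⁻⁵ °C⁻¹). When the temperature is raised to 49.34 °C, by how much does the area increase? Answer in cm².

Area coefficient ≈ 2α; |ΔT| = 38.70 K
ΔA = 2αA₀ΔT = 2(1.6×10⁻⁵)(130)(38.70) = 0.161 cm²

ΔA = 0.161 cm²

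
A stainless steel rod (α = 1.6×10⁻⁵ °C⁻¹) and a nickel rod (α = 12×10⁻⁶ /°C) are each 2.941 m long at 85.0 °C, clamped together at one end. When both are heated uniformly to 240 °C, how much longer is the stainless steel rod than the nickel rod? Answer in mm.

ΔT = 155.0 K
stainless steel: ΔL = 1.6×10⁻⁵ × 2.941 m × 155.0 = 7.2937×10⁻³ m = 7.2937 mm
nickel: ΔL = 12×10⁻⁶ × 2.941 m × 155.0 = 5.4703×10⁻³ m = 5.4703 mm
difference = 7.2937 − 5.4703 = 1.8234 mm

1.82 mm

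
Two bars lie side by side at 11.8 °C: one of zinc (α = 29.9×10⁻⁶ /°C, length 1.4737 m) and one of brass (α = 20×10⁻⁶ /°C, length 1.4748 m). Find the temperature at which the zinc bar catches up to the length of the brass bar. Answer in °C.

L₁(1 + α₁ΔT) = L₂(1 + α₂ΔT) ⇒ ΔT = (L₂ − L₁)/(α₁L₁ − α₂L₂)
L₂ − L₁ = 1.4748 − 1.4737 = 1.10×10⁻³ m
α₁L₁ − α₂L₂ = 29.9×10⁻⁶×1.4737 − 20×10⁻⁶×1.4748 = 1.456763×10⁻⁵ m/K
ΔT = 1.10×10⁻³ / 1.456763×10⁻⁵ = 75.5099 K
T = 11.8 + 75.5099 = 87.3099 °C

T = 87.31 °C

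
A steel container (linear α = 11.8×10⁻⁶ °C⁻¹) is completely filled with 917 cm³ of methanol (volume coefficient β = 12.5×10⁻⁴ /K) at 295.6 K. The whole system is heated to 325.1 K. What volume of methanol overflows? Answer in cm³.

The container also expands: β_container ≈ 3α = 3.54×10⁻⁵ /K
Net overflow = V₀(β_liq − 3α_cont)ΔT
β − 3α = 1.25×10⁻³ − 3.54×10⁻⁵ = 1.2146×10⁻³ /K; ΔT = 29.5 K
ΔV = 917 × 1.2146×10⁻³ × 29.5 = 32.9 cm³

32.9 cm³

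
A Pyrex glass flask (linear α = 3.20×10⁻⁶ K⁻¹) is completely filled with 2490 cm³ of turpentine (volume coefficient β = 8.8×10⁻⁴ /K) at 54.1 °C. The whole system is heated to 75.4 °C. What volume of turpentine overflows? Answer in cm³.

The flask also expands: β_container ≈ 3α = 9.6×10⁻⁶ /K
Net overflow = V₀(β_liq − 3α_cont)ΔT
β − 3α = 8.80×10⁻⁴ − 9.6×10⁻⁶ = 8.704×10⁻⁴ /K; ΔT = 21.3 K
ΔV = 2490 × 8.704×10⁻⁴ × 21.3 = 46.2 cm³

46.2 cm³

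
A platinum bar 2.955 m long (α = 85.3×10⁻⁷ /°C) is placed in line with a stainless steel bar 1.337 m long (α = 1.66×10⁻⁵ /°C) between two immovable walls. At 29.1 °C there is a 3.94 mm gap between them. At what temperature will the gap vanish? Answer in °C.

T = 112 °C

α₁L₁ = 2.520615×10⁻⁵ m/K, α₂L₂ = 2.21942×10⁻⁵ m/K → total 4.740035×10⁻⁵ m/K
ΔT = g/(α₁L₁+α₂L₂) = 3.94×10⁻³ / 4.740035×10⁻⁵ = 83.12 K
T = 29.1 + 83.12 = 112.22 °C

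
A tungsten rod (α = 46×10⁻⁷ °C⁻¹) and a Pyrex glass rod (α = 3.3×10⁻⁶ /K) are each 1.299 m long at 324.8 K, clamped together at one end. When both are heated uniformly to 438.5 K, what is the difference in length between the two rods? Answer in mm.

0.192 mm

ΔT = 113.7 K
tungsten: ΔL = 46×10⁻⁷ × 1.299 m × 113.7 = 6.7940×10⁻⁴ m = 0.67940 mm
Pyrex glass: ΔL = 3.3×10⁻⁶ × 1.299 m × 113.7 = 4.8740×10⁻⁴ m = 0.48740 mm
difference = 0.67940 − 0.48740 = 0.1920 mm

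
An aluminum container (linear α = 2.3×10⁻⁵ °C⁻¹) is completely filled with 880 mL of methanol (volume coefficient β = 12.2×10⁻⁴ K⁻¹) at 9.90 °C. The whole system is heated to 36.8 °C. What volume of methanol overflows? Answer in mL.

27.2 mL

The container also expands: β_container ≈ 3α = 6.9×10⁻⁵ /K
Net overflow = V₀(β_liq − 3α_cont)ΔT
β − 3α = 1.22×10⁻³ − 6.9×10⁻⁵ = 1.151×10⁻³ /K; ΔT = 26.90 K
ΔV = 880 × 1.151×10⁻³ × 26.90 = 27.2 mL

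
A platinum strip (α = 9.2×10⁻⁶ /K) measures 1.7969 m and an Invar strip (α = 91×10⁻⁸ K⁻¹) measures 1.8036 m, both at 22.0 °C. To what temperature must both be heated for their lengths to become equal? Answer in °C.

T = 472.0 °C

Equal length when α₁L₁ΔT − α₂L₂ΔT = L₂ − L₁ = 6.70×10⁻³ m
α₁L₁ = 1.653148×10⁻⁵, α₂L₂ = 1.641276×10⁻⁶ → Δ(αL) = 1.4890204×10⁻⁵ m/K
ΔT = 6.70×10⁻³ / 1.4890204×10⁻⁵ = 449.960 K, so T = 22.0 + 449.960 = 471.960 °C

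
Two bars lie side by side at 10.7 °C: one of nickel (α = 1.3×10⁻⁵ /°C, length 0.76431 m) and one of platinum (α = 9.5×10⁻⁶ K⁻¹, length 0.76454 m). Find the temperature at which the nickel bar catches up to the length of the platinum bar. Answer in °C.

Equal length when α₁L₁ΔT − α₂L₂ΔT = L₂ − L₁ = 2.30×10⁻⁴ m
α₁L₁ = 9.93603×10⁻⁶, α₂L₂ = 7.26313×10⁻⁶ → Δ(αL) = 2.6729×10⁻⁶ m/K
ΔT = 2.30×10⁻⁴ / 2.6729×10⁻⁶ = 86.0489 K, so T = 10.7 + 86.0489 = 96.7489 °C

T = 96.75 °C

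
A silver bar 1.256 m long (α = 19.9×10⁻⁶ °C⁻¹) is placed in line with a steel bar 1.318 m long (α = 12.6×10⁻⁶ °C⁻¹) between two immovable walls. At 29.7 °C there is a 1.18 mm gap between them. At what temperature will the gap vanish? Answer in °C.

α₁L₁ = 2.49944×10⁻⁵ m/K, α₂L₂ = 1.66068×10⁻⁵ m/K → total 4.16012×10⁻⁵ m/K
ΔT = g/(α₁L₁+α₂L₂) = 1.18×10⁻³ / 4.16012×10⁻⁵ = 28.365 K
T = 29.7 + 28.365 = 58.065 °C

T = 58.1 °C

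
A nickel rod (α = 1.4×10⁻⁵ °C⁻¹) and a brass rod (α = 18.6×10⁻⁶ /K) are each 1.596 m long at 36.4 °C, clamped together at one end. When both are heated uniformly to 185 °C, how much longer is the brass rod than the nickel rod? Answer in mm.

1.09 mm

ΔT = 148.6 K
nickel: ΔL = 1.4×10⁻⁵ × 1.596 m × 148.6 = 3.3203×10⁻³ m = 3.3203 mm
brass: ΔL = 18.6×10⁻⁶ × 1.596 m × 148.6 = 4.4113×10⁻³ m = 4.4113 mm
difference = 4.4113 − 3.3203 = 1.0910 mm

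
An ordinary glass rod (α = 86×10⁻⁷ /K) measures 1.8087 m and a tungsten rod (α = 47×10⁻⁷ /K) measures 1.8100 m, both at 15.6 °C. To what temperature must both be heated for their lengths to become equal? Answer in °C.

Equal length when α₁L₁ΔT − α₂L₂ΔT = L₂ − L₁ = 1.30×10⁻³ m
α₁L₁ = 1.555482×10⁻⁵, α₂L₂ = 8.507×10⁻⁶ → Δ(αL) = 7.04782×10⁻⁶ m/K
ΔT = 1.30×10⁻³ / 7.04782×10⁻⁶ = 184.454 K, so T = 15.6 + 184.454 = 200.054 °C

T = 200.1 °C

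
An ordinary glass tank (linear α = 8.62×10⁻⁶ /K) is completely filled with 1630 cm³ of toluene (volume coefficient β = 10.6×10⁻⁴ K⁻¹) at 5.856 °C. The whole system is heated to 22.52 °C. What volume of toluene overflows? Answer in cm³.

28.1 cm³

The tank also expands: β_container ≈ 3α = 2.586×10⁻⁵ /K
Net overflow = V₀(β_liq − 3α_cont)ΔT
β − 3α = 1.06×10⁻³ − 2.586×10⁻⁵ = 1.03414×10⁻³ /K; ΔT = 16.664 K
ΔV = 1630 × 1.03414×10⁻³ × 16.664 = 28.1 cm³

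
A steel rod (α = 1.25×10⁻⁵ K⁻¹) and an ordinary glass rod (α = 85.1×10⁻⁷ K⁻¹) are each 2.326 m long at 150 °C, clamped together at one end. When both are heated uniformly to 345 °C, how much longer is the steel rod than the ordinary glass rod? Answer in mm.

ΔT = 195 K
steel: ΔL = 1.25×10⁻⁵ × 2.326 m × 195 = 5.6696×10⁻³ m = 5.6696 mm
ordinary glass: ΔL = 85.1×10⁻⁷ × 2.326 m × 195 = 3.8599×10⁻³ m = 3.8599 mm
difference = 5.6696 − 3.8599 = 1.8097 mm

1.81 mm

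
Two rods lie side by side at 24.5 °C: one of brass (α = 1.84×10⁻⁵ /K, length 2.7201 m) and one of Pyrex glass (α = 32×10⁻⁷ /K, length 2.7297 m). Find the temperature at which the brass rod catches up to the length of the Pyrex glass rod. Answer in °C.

L₁(1 + α₁ΔT) = L₂(1 + α₂ΔT) ⇒ ΔT = (L₂ − L₁)/(α₁L₁ − α₂L₂)
L₂ − L₁ = 2.7297 − 2.7201 = 9.60×10⁻³ m
α₁L₁ − α₂L₂ = 1.84×10⁻⁵×2.7201 − 32×10⁻⁷×2.7297 = 4.13148×10⁻⁵ m/K
ΔT = 9.60×10⁻³ / 4.13148×10⁻⁵ = 232.362 K
T = 24.5 + 232.362 = 256.862 °C

T = 256.9 °C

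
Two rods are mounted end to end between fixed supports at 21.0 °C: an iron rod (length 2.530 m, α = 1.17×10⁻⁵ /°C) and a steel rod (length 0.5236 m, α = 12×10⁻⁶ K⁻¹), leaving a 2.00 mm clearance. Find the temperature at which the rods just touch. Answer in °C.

α₁L₁ = 2.9601×10⁻⁵ m/K, α₂L₂ = 6.2832×10⁻⁶ m/K → total 3.58842×10⁻⁵ m/K
ΔT = g/(α₁L₁+α₂L₂) = 2.00×10⁻³ / 3.58842×10⁻⁵ = 55.735 K
T = 21.0 + 55.735 = 76.735 °C

T = 76.7 °C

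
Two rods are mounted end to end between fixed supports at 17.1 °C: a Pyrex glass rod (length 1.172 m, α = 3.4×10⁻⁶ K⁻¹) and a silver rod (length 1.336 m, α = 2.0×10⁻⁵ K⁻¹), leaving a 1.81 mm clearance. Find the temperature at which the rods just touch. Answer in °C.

α₁L₁ = 3.9848×10⁻⁶ m/K, α₂L₂ = 2.672×10⁻⁵ m/K → total 3.07048×10⁻⁵ m/K
ΔT = g/(α₁L₁+α₂L₂) = 1.81×10⁻³ / 3.07048×10⁻⁵ = 58.948 K
T = 17.1 + 58.948 = 76.048 °C

T = 76.0 °C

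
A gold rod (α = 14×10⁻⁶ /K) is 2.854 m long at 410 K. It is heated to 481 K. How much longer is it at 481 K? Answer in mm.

ΔL = 2.84 mm

|ΔT| = |481 − 410| = 71 K
ΔL = αL₀ΔT = (14×10⁻⁶)(2.854)(71) = 2.84×10⁻³ m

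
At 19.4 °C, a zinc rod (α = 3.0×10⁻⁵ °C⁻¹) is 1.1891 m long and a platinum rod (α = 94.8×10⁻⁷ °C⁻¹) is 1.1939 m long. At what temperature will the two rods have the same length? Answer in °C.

L₁(1 + α₁ΔT) = L₂(1 + α₂ΔT) ⇒ ΔT = (L₂ − L₁)/(α₁L₁ − α₂L₂)
L₂ − L₁ = 1.1939 − 1.1891 = 4.80×10⁻³ m
α₁L₁ − α₂L₂ = 3.0×10⁻⁵×1.1891 − 94.8×10⁻⁷×1.1939 = 2.4354828×10⁻⁵ m/K
ΔT = 4.80×10⁻³ / 2.4354828×10⁻⁵ = 197.086 K
T = 19.4 + 197.086 = 216.486 °C

T = 216.5 °C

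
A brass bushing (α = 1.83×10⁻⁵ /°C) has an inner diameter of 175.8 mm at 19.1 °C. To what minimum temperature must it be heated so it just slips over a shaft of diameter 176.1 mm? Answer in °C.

Required Δd = 176.1 − 175.8 = 0.3 mm
Δd = αd₀ΔT ⇒ ΔT = Δd/(αd₀) = 0.3 / (1.83×10⁻⁵ × 175.8) = 93.25 K
T_min = 19.1 + 93.25 = 112.35 °C

T = 112 °C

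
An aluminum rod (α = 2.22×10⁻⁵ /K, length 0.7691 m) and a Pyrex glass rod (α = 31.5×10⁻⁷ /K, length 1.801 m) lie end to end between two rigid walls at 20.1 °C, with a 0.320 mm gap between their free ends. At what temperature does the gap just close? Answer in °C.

Gap closes when ΔL₁ + ΔL₂ = 0.320 mm = 3.20×10⁻⁴ m
(α₁L₁ + α₂L₂)ΔT = g
α₁L₁ + α₂L₂ = 2.22×10⁻⁵×0.7691 + 31.5×10⁻⁷×1.801 = 2.274717×10⁻⁵ m/K
ΔT = 3.20×10⁻⁴ / 2.274717×10⁻⁵ = 14.068 K
T = 20.1 + 14.068 = 34.168 °C

T = 34.2 °C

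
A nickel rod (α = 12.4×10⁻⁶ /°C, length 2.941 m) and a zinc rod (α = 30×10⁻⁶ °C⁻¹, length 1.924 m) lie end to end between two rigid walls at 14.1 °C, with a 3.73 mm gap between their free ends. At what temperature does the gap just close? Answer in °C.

T = 53.7 °C

α₁L₁ = 3.64684×10⁻⁵ m/K, α₂L₂ = 5.772×10⁻⁵ m/K → total 9.41884×10⁻⁵ m/K
ΔT = g/(α₁L₁+α₂L₂) = 3.73×10⁻³ / 9.41884×10⁻⁵ = 39.601 K
T = 14.1 + 39.601 = 53.701 °C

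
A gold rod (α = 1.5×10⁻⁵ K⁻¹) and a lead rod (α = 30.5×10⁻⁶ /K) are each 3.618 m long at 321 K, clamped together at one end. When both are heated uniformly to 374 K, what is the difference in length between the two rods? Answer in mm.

2.97 mm

ΔT = 53 K
gold: ΔL = 1.5×10⁻⁵ × 3.618 m × 53 = 2.8763×10⁻³ m = 2.8763 mm
lead: ΔL = 30.5×10⁻⁶ × 3.618 m × 53 = 5.8485×10⁻³ m = 5.8485 mm
difference = 5.8485 − 2.8763 = 2.9722 mm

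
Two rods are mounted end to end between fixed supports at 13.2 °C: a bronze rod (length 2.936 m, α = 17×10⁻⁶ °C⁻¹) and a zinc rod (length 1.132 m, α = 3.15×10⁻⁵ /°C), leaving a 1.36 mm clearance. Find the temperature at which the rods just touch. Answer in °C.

α₁L₁ = 4.9912×10⁻⁵ m/K, α₂L₂ = 3.5658×10⁻⁵ m/K → total 8.557×10⁻⁵ m/K
ΔT = g/(α₁L₁+α₂L₂) = 1.36×10⁻³ / 8.557×10⁻⁵ = 15.893 K
T = 13.2 + 15.893 = 29.093 °C

T = 29.1 °C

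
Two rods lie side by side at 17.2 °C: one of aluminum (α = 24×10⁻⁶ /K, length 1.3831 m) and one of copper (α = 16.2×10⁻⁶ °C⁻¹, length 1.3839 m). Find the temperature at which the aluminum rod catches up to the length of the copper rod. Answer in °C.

T = 91.44 °C

Equal length when α₁L₁ΔT − α₂L₂ΔT = L₂ − L₁ = 8.00×10⁻⁴ m
α₁L₁ = 3.31944×10⁻⁵, α₂L₂ = 2.241918×10⁻⁵ → Δ(αL) = 1.077522×10⁻⁵ m/K
ΔT = 8.00×10⁻⁴ / 1.077522×10⁻⁵ = 74.2444 K, so T = 17.2 + 74.2444 = 91.4444 °C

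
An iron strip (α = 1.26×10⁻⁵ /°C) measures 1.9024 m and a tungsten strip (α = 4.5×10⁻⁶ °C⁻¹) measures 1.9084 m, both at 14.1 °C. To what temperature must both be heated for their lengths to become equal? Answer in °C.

T = 404.2 °C

Equal length when α₁L₁ΔT − α₂L₂ΔT = L₂ − L₁ = 6.00×10⁻³ m
α₁L₁ = 2.397024×10⁻⁵, α₂L₂ = 8.5878×10⁻⁶ → Δ(αL) = 1.538244×10⁻⁵ m/K
ΔT = 6.00×10⁻³ / 1.538244×10⁻⁵ = 390.055 K, so T = 14.1 + 390.055 = 404.155 °C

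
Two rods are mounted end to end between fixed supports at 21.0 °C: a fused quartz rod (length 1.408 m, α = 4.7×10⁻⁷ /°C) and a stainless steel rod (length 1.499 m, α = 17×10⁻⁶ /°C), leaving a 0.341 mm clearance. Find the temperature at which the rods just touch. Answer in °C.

α₁L₁ = 6.6176×10⁻⁷ m/K, α₂L₂ = 2.5483×10⁻⁵ m/K → total 2.614476×10⁻⁵ m/K
ΔT = g/(α₁L₁+α₂L₂) = 3.41×10⁻⁴ / 2.614476×10⁻⁵ = 13.043 K
T = 21.0 + 13.043 = 34.043 °C

T = 34.0 °C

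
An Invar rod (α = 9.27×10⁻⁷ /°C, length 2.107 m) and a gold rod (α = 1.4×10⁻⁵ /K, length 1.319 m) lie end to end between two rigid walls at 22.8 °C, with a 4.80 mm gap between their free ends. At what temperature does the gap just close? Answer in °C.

T = 258 °C

Gap closes when ΔL₁ + ΔL₂ = 4.80 mm = 4.80×10⁻³ m
(α₁L₁ + α₂L₂)ΔT = g
α₁L₁ + α₂L₂ = 9.27×10⁻⁷×2.107 + 1.4×10⁻⁵×1.319 = 2.0419189×10⁻⁵ m/K
ΔT = 4.80×10⁻³ / 2.0419189×10⁻⁵ = 235.07 K
T = 22.8 + 235.07 = 257.87 °C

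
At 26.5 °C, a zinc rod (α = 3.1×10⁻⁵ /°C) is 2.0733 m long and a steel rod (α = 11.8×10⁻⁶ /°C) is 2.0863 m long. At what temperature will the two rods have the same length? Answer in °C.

T = 354.3 °C

Equal length when α₁L₁ΔT − α₂L₂ΔT = L₂ − L₁ = 1.30×10⁻² m
α₁L₁ = 6.42723×10⁻⁵, α₂L₂ = 2.461834×10⁻⁵ → Δ(αL) = 3.965396×10⁻⁵ m/K
ΔT = 1.30×10⁻² / 3.965396×10⁻⁵ = 327.836 K, so T = 26.5 + 327.836 = 354.336 °C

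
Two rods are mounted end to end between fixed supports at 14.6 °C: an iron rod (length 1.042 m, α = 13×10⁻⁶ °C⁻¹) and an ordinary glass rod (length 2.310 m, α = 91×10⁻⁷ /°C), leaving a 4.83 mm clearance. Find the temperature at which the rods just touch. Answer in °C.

T = 154 °C

Gap closes when ΔL₁ + ΔL₂ = 4.83 mm = 4.83×10⁻³ m
(α₁L₁ + α₂L₂)ΔT = g
α₁L₁ + α₂L₂ = 13×10⁻⁶×1.042 + 91×10⁻⁷×2.310 = 3.4567×10⁻⁵ m/K
ΔT = 4.83×10⁻³ / 3.4567×10⁻⁵ = 139.73 K
T = 14.6 + 139.73 = 154.33 °C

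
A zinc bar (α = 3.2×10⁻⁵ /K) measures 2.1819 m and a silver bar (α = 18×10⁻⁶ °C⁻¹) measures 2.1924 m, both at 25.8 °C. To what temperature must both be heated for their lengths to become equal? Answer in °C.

T = 371.7 °C

L₁(1 + α₁ΔT) = L₂(1 + α₂ΔT) ⇒ ΔT = (L₂ − L₁)/(α₁L₁ − α₂L₂)
L₂ − L₁ = 2.1924 − 2.1819 = 1.05×10⁻² m
α₁L₁ − α₂L₂ = 3.2×10⁻⁵×2.1819 − 18×10⁻⁶×2.1924 = 3.03576×10⁻⁵ m/K
ΔT = 1.05×10⁻² / 3.03576×10⁻⁵ = 345.877 K
T = 25.8 + 345.877 = 371.677 °C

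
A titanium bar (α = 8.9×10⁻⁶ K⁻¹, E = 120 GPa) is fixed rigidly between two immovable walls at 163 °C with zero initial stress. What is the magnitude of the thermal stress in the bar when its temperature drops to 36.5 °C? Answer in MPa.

Fully constrained: the free strain ε = αΔT is blocked, so σ = Eε = EαΔT.
|ΔT| = 126.5 K
σ = 120×10⁹ × 8.9×10⁻⁶ × 126.5 = 1.35×10⁸ Pa

σ = 135 MPa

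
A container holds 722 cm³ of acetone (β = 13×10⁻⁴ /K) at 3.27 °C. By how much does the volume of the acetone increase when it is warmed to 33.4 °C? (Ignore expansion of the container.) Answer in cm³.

|ΔT| = |33.4 − 3.27| = 30.13 K
ΔV = βV₀ΔT = (13×10⁻⁴)(722)(30.13) = 28.3 cm³

ΔV = 28.3 cm³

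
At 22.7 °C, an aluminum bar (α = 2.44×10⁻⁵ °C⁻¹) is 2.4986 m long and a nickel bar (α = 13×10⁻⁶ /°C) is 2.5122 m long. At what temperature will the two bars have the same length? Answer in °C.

Equal length when α₁L₁ΔT − α₂L₂ΔT = L₂ − L₁ = 1.36×10⁻² m
α₁L₁ = 6.096584×10⁻⁵, α₂L₂ = 3.26586×10⁻⁵ → Δ(αL) = 2.830724×10⁻⁵ m/K
ΔT = 1.36×10⁻² / 2.830724×10⁻⁵ = 480.442 K, so T = 22.7 + 480.442 = 503.142 °C

T = 503.1 °C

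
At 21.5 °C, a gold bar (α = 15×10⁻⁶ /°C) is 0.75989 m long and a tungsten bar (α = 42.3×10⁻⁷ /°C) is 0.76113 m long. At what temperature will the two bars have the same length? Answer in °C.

L₁(1 + α₁ΔT) = L₂(1 + α₂ΔT) ⇒ ΔT = (L₂ − L₁)/(α₁L₁ − α₂L₂)
L₂ − L₁ = 0.76113 − 0.75989 = 1.24×10⁻³ m
α₁L₁ − α₂L₂ = 15×10⁻⁶×0.75989 − 42.3×10⁻⁷×0.76113 = 8.1787701×10⁻⁶ m/K
ΔT = 1.24×10⁻³ / 8.1787701×10⁻⁶ = 151.612 K
T = 21.5 + 151.612 = 173.112 °C

T = 173.1 °C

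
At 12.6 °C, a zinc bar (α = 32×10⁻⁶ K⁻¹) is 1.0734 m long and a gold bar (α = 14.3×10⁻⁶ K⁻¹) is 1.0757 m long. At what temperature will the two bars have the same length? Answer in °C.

L₁(1 + α₁ΔT) = L₂(1 + α₂ΔT) ⇒ ΔT = (L₂ − L₁)/(α₁L₁ − α₂L₂)
L₂ − L₁ = 1.0757 − 1.0734 = 2.30×10⁻³ m
α₁L₁ − α₂L₂ = 32×10⁻⁶×1.0734 − 14.3×10⁻⁶×1.0757 = 1.896629×10⁻⁵ m/K
ΔT = 2.30×10⁻³ / 1.896629×10⁻⁵ = 121.268 K
T = 12.6 + 121.268 = 133.868 °C

T = 133.9 °C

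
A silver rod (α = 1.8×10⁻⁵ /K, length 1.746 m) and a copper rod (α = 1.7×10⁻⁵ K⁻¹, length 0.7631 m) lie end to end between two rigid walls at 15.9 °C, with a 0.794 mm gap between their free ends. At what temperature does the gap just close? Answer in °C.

α₁L₁ = 3.1428×10⁻⁵ m/K, α₂L₂ = 1.29727×10⁻⁵ m/K → total 4.44007×10⁻⁵ m/K
ΔT = g/(α₁L₁+α₂L₂) = 7.94×10⁻⁴ / 4.44007×10⁻⁵ = 17.883 K
T = 15.9 + 17.883 = 33.783 °C

T = 33.8 °C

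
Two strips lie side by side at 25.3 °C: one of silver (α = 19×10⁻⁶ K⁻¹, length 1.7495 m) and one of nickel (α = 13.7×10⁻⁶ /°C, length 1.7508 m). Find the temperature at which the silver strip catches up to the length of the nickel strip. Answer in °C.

L₁(1 + α₁ΔT) = L₂(1 + α₂ΔT) ⇒ ΔT = (L₂ − L₁)/(α₁L₁ − α₂L₂)
L₂ − L₁ = 1.7508 − 1.7495 = 1.30×10⁻³ m
α₁L₁ − α₂L₂ = 19×10⁻⁶×1.7495 − 13.7×10⁻⁶×1.7508 = 9.25454×10⁻⁶ m/K
ΔT = 1.30×10⁻³ / 9.25454×10⁻⁶ = 140.472 K
T = 25.3 + 140.472 = 165.772 °C

T = 165.8 °C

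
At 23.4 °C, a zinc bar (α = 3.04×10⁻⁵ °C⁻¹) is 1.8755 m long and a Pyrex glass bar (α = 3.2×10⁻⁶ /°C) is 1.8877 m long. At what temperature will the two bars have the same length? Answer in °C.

T = 262.7 °C

L₁(1 + α₁ΔT) = L₂(1 + α₂ΔT) ⇒ ΔT = (L₂ − L₁)/(α₁L₁ − α₂L₂)
L₂ − L₁ = 1.8877 − 1.8755 = 1.22×10⁻² m
α₁L₁ − α₂L₂ = 3.04×10⁻⁵×1.8755 − 3.2×10⁻⁶×1.8877 = 5.097456×10⁻⁵ m/K
ΔT = 1.22×10⁻² / 5.097456×10⁻⁵ = 239.335 K
T = 23.4 + 239.335 = 262.735 °C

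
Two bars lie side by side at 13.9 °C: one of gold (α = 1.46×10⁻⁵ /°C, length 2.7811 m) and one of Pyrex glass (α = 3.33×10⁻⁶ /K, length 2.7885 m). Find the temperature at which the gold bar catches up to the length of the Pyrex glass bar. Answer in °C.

Equal length when α₁L₁ΔT − α₂L₂ΔT = L₂ − L₁ = 7.40×10⁻³ m
α₁L₁ = 4.060406×10⁻⁵, α₂L₂ = 9.285705×10⁻⁶ → Δ(αL) = 3.1318355×10⁻⁵ m/K
ΔT = 7.40×10⁻³ / 3.1318355×10⁻⁵ = 236.283 K, so T = 13.9 + 236.283 = 250.183 °C

T = 250.2 °C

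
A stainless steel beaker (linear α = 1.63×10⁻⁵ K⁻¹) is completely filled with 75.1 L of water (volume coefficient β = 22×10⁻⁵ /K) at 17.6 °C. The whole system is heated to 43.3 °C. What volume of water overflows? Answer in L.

The beaker also expands: β_container ≈ 3α = 4.89×10⁻⁵ /K
Net overflow = V₀(β_liq − 3α_cont)ΔT
β − 3α = 2.20×10⁻⁴ − 4.89×10⁻⁵ = 1.711×10⁻⁴ /K; ΔT = 25.7 K
ΔV = 75.1 × 1.711×10⁻⁴ × 25.7 = 0.330 L

0.330 L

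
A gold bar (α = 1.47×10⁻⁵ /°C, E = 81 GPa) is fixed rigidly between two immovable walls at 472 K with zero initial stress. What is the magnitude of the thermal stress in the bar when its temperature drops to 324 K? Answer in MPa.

Fully constrained: the free strain ε = αΔT is blocked, so σ = Eε = EαΔT.
|ΔT| = 148 K
σ = 81.0×10⁹ × 1.47×10⁻⁵ × 148 = 1.76×10⁸ Pa

σ = 176 MPa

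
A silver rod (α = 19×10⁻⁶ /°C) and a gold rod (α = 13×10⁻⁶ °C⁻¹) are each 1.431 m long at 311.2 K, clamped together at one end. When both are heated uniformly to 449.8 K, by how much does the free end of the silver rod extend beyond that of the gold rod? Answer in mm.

ΔT = 138.6 K
silver: ΔL = 19×10⁻⁶ × 1.431 m × 138.6 = 3.7684×10⁻³ m = 3.7684 mm
gold: ΔL = 13×10⁻⁶ × 1.431 m × 138.6 = 2.5784×10⁻³ m = 2.5784 mm
difference = 3.7684 − 2.5784 = 1.1900 mm

1.19 mm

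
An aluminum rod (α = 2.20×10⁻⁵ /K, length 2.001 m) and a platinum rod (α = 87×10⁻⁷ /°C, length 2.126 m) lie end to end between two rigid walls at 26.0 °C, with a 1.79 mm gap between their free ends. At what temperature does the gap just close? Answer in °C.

T = 54.6 °C

Gap closes when ΔL₁ + ΔL₂ = 1.79 mm = 1.79×10⁻³ m
(α₁L₁ + α₂L₂)ΔT = g
α₁L₁ + α₂L₂ = 2.20×10⁻⁵×2.001 + 87×10⁻⁷×2.126 = 6.25182×10⁻⁵ m/K
ΔT = 1.79×10⁻³ / 6.25182×10⁻⁵ = 28.632 K
T = 26.0 + 28.632 = 54.632 °C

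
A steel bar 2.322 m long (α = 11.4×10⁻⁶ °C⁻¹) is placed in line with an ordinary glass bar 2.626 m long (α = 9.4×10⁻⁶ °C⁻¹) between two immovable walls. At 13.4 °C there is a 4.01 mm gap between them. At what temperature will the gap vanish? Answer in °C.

Gap closes when ΔL₁ + ΔL₂ = 4.01 mm = 4.01×10⁻³ m
(α₁L₁ + α₂L₂)ΔT = g
α₁L₁ + α₂L₂ = 11.4×10⁻⁶×2.322 + 9.4×10⁻⁶×2.626 = 5.11552×10⁻⁵ m/K
ΔT = 4.01×10⁻³ / 5.11552×10⁻⁵ = 78.389 K
T = 13.4 + 78.389 = 91.789 °C

T = 91.8 °C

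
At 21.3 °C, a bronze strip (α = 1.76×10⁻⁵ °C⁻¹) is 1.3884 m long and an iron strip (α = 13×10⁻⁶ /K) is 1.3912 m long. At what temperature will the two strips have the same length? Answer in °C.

L₁(1 + α₁ΔT) = L₂(1 + α₂ΔT) ⇒ ΔT = (L₂ − L₁)/(α₁L₁ − α₂L₂)
L₂ − L₁ = 1.3912 − 1.3884 = 2.80×10⁻³ m
α₁L₁ − α₂L₂ = 1.76×10⁻⁵×1.3884 − 13×10⁻⁶×1.3912 = 6.35024×10⁻⁶ m/K
ΔT = 2.80×10⁻³ / 6.35024×10⁻⁶ = 440.928 K
T = 21.3 + 440.928 = 462.228 °C

T = 462.2 °C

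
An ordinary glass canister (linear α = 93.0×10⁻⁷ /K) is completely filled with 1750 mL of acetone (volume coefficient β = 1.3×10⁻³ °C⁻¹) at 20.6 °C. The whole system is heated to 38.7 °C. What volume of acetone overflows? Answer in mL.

40.3 mL

The canister also expands: β_container ≈ 3α = 2.79×10⁻⁵ /K
Net overflow = V₀(β_liq − 3α_cont)ΔT
β − 3α = 1.30×10⁻³ − 2.79×10⁻⁵ = 1.2721×10⁻³ /K; ΔT = 18.1 K
ΔV = 1750 × 1.2721×10⁻³ × 18.1 = 40.3 mL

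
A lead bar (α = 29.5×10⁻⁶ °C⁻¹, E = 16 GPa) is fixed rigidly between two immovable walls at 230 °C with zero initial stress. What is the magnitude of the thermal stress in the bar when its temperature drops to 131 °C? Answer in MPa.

Fully constrained: the free strain ε = αΔT is blocked, so σ = Eε = EαΔT.
|ΔT| = 99 K
σ = 16.0×10⁹ × 29.5×10⁻⁶ × 99 = 4.67×10⁷ Pa

σ = 46.7 MPa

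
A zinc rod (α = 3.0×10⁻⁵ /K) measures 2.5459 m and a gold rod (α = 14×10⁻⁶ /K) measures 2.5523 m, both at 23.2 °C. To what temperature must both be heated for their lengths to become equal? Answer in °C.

T = 180.7 °C

Equal length when α₁L₁ΔT − α₂L₂ΔT = L₂ − L₁ = 6.40×10⁻³ m
α₁L₁ = 7.6377×10⁻⁵, α₂L₂ = 3.57322×10⁻⁵ → Δ(αL) = 4.06448×10⁻⁵ m/K
ΔT = 6.40×10⁻³ / 4.06448×10⁻⁵ = 157.462 K, so T = 23.2 + 157.462 = 180.662 °C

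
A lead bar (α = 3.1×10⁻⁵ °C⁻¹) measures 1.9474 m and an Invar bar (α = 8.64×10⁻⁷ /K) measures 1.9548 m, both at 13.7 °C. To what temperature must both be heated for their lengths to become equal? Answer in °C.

Equal length when α₁L₁ΔT − α₂L₂ΔT = L₂ − L₁ = 7.40×10⁻³ m
α₁L₁ = 6.03694×10⁻⁵, α₂L₂ = 1.6889472×10⁻⁶ → Δ(αL) = 5.86804528×10⁻⁵ m/K
ΔT = 7.40×10⁻³ / 5.86804528×10⁻⁵ = 126.107 K, so T = 13.7 + 126.107 = 139.807 °C

T = 139.8 °C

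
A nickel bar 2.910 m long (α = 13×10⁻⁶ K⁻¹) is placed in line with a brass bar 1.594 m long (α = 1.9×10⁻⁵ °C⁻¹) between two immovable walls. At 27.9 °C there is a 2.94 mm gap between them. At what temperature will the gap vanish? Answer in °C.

Gap closes when ΔL₁ + ΔL₂ = 2.94 mm = 2.94×10⁻³ m
(α₁L₁ + α₂L₂)ΔT = g
α₁L₁ + α₂L₂ = 13×10⁻⁶×2.910 + 1.9×10⁻⁵×1.594 = 6.8116×10⁻⁵ m/K
ΔT = 2.94×10⁻³ / 6.8116×10⁻⁵ = 43.162 K
T = 27.9 + 43.162 = 71.062 °C

T = 71.1 °C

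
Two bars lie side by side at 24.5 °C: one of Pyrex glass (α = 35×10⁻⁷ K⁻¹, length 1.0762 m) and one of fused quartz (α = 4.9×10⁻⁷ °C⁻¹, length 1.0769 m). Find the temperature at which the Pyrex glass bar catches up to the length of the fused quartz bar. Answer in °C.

Equal length when α₁L₁ΔT − α₂L₂ΔT = L₂ − L₁ = 7.00×10⁻⁴ m
α₁L₁ = 3.7667×10⁻⁶, α₂L₂ = 5.27681×10⁻⁷ → Δ(αL) = 3.239019×10⁻⁶ m/K
ΔT = 7.00×10⁻⁴ / 3.239019×10⁻⁶ = 216.115 K, so T = 24.5 + 216.115 = 240.615 °C

T = 240.6 °C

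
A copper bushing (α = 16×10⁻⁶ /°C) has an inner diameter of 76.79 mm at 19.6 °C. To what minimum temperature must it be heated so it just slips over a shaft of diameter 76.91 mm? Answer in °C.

Required Δd = 76.91 − 76.79 = 0.12 mm
Δd = αd₀ΔT ⇒ ΔT = Δd/(αd₀) = 0.12 / (16×10⁻⁶ × 76.79) = 97.67 K
T_min = 19.6 + 97.67 = 117.27 °C

T = 117 °C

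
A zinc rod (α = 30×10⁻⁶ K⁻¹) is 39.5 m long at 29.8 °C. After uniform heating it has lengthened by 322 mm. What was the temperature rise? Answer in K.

ΔL = αL₀ΔT ⇒ ΔT = ΔL / (αL₀)
ΔT = 322×10⁻³ m / (30×10⁻⁶ × 39.5 m) = 271.73 K

ΔT = 272 K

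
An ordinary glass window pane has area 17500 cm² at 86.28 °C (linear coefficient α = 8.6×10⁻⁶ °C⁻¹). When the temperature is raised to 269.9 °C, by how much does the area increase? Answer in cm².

ΔA = 55.3 cm²

Area coefficient ≈ 2α; |ΔT| = 183.62 K
ΔA = 2αA₀ΔT = 2(8.6×10⁻⁶)(17500)(183.62) = 55.3 cm²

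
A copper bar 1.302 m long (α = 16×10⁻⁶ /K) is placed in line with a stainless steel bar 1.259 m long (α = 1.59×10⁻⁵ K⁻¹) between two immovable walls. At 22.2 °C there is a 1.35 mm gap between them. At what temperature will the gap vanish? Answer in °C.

α₁L₁ = 2.0832×10⁻⁵ m/K, α₂L₂ = 2.00181×10⁻⁵ m/K → total 4.08501×10⁻⁵ m/K
ΔT = g/(α₁L₁+α₂L₂) = 1.35×10⁻³ / 4.08501×10⁻⁵ = 33.048 K
T = 22.2 + 33.048 = 55.248 °C

T = 55.2 °C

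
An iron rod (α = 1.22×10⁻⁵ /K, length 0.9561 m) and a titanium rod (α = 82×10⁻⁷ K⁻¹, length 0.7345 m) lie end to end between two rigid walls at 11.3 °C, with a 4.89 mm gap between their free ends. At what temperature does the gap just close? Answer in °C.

T = 288 °C

α₁L₁ = 1.166442×10⁻⁵ m/K, α₂L₂ = 6.0229×10⁻⁶ m/K → total 1.768732×10⁻⁵ m/K
ΔT = g/(α₁L₁+α₂L₂) = 4.89×10⁻³ / 1.768732×10⁻⁵ = 276.47 K
T = 11.3 + 276.47 = 287.77 °C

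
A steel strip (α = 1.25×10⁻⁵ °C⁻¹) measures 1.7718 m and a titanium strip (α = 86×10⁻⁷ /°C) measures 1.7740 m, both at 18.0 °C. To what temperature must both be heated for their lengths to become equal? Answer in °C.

Equal length when α₁L₁ΔT − α₂L₂ΔT = L₂ − L₁ = 2.20×10⁻³ m
α₁L₁ = 2.21475×10⁻⁵, α₂L₂ = 1.52564×10⁻⁵ → Δ(αL) = 6.8911×10⁻⁶ m/K
ΔT = 2.20×10⁻³ / 6.8911×10⁻⁶ = 319.252 K, so T = 18.0 + 319.252 = 337.252 °C

T = 337.3 °C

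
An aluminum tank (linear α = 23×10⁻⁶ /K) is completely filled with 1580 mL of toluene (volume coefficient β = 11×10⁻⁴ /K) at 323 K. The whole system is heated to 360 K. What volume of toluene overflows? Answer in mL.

The tank also expands: β_container ≈ 3α = 6.9×10⁻⁵ /K
Net overflow = V₀(β_liq − 3α_cont)ΔT
β − 3α = 1.10×10⁻³ − 6.9×10⁻⁵ = 1.031×10⁻³ /K; ΔT = 37 K
ΔV = 1580 × 1.031×10⁻³ × 37 = 60.3 mL

60.3 mL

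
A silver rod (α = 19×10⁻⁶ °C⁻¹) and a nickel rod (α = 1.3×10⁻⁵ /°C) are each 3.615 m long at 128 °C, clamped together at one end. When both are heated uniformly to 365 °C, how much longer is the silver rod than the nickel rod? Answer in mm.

5.14 mm

ΔT = 237 K
silver: ΔL = 19×10⁻⁶ × 3.615 m × 237 = 1.6278×10⁻² m = 16.278 mm
nickel: ΔL = 1.3×10⁻⁵ × 3.615 m × 237 = 1.1138×10⁻² m = 11.138 mm
difference = 16.278 − 11.138 = 5.140 mm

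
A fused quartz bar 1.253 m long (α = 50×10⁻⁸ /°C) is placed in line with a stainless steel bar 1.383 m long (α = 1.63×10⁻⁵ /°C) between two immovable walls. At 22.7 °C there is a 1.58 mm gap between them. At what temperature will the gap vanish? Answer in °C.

Gap closes when ΔL₁ + ΔL₂ = 1.58 mm = 1.58×10⁻³ m
(α₁L₁ + α₂L₂)ΔT = g
α₁L₁ + α₂L₂ = 50×10⁻⁸×1.253 + 1.63×10⁻⁵×1.383 = 2.31694×10⁻⁵ m/K
ΔT = 1.58×10⁻³ / 2.31694×10⁻⁵ = 68.193 K
T = 22.7 + 68.193 = 90.893 °C

T = 90.9 °C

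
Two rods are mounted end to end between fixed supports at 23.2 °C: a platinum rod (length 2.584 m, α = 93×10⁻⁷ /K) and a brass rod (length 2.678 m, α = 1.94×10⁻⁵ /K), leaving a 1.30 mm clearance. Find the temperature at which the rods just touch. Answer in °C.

T = 40.3 °C

Gap closes when ΔL₁ + ΔL₂ = 1.30 mm = 1.30×10⁻³ m
(α₁L₁ + α₂L₂)ΔT = g
α₁L₁ + α₂L₂ = 93×10⁻⁷×2.584 + 1.94×10⁻⁵×2.678 = 7.59844×10⁻⁵ m/K
ΔT = 1.30×10⁻³ / 7.59844×10⁻⁵ = 17.109 K
T = 23.2 + 17.109 = 40.309 °C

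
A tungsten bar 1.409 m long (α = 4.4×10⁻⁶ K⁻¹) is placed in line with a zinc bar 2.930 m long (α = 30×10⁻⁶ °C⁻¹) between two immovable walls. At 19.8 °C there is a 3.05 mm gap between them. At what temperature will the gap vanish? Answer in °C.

Gap closes when ΔL₁ + ΔL₂ = 3.05 mm = 3.05×10⁻³ m
(α₁L₁ + α₂L₂)ΔT = g
α₁L₁ + α₂L₂ = 4.4×10⁻⁶×1.409 + 30×10⁻⁶×2.930 = 9.40996×10⁻⁵ m/K
ΔT = 3.05×10⁻³ / 9.40996×10⁻⁵ = 32.412 K
T = 19.8 + 32.412 = 52.212 °C

T = 52.2 °C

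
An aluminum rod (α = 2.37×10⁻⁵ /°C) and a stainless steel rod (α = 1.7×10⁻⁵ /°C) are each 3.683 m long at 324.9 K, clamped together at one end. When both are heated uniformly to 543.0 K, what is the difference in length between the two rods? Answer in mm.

ΔT = 218.1 K
aluminum: ΔL = 2.37×10⁻⁵ × 3.683 m × 218.1 = 1.9037×10⁻² m = 19.037 mm
stainless steel: ΔL = 1.7×10⁻⁵ × 3.683 m × 218.1 = 1.3655×10⁻² m = 13.655 mm
difference = 19.037 − 13.655 = 5.382 mm

5.38 mm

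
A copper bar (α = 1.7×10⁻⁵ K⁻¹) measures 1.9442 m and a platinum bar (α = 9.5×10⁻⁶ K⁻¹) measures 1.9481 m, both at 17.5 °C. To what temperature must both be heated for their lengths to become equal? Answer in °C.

Equal length when α₁L₁ΔT − α₂L₂ΔT = L₂ − L₁ = 3.90×10⁻³ m
α₁L₁ = 3.30514×10⁻⁵, α₂L₂ = 1.850695×10⁻⁵ → Δ(αL) = 1.454445×10⁻⁵ m/K
ΔT = 3.90×10⁻³ / 1.454445×10⁻⁵ = 268.144 K, so T = 17.5 + 268.144 = 285.644 °C

T = 285.6 °C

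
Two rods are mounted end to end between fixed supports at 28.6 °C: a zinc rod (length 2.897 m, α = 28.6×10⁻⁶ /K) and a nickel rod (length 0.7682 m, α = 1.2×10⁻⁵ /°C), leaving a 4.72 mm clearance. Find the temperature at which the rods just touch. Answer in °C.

T = 79.9 °C

α₁L₁ = 8.28542×10⁻⁵ m/K, α₂L₂ = 9.2184×10⁻⁶ m/K → total 9.20726×10⁻⁵ m/K
ΔT = g/(α₁L₁+α₂L₂) = 4.72×10⁻³ / 9.20726×10⁻⁵ = 51.264 K
T = 28.6 + 51.264 = 79.864 °C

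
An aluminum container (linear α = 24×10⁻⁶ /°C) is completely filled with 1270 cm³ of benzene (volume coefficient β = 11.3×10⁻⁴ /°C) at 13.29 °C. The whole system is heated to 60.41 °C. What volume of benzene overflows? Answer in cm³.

63.3 cm³

The container also expands: β_container ≈ 3α = 7.2×10⁻⁵ /K
Net overflow = V₀(β_liq − 3α_cont)ΔT
β − 3α = 1.13×10⁻³ − 7.2×10⁻⁵ = 1.058×10⁻³ /K; ΔT = 47.12 K
ΔV = 1270 × 1.058×10⁻³ × 47.12 = 63.3 cm³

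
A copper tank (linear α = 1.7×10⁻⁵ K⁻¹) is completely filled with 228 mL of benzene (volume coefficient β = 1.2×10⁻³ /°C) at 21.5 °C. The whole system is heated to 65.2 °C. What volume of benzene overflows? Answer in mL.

11.4 mL

The tank also expands: β_container ≈ 3α = 5.1×10⁻⁵ /K
Net overflow = V₀(β_liq − 3α_cont)ΔT
β − 3α = 1.20×10⁻³ − 5.1×10⁻⁵ = 1.149×10⁻³ /K; ΔT = 43.7 K
ΔV = 228 × 1.149×10⁻³ × 43.7 = 11.4 mL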